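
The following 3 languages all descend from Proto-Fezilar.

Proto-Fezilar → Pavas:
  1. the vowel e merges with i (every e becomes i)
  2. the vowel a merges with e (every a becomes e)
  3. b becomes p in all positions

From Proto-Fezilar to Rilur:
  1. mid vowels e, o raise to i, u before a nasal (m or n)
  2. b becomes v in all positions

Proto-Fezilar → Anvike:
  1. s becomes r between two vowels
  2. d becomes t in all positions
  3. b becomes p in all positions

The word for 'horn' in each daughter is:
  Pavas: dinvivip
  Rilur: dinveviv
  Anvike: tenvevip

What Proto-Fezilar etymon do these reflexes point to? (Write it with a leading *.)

Position 5: Pavas has i, Rilur has e, Anvike has e. Rilur preserves e here (none of its changes turn any other segment into e), so the proto-segment is *e.
Position 8: Pavas has p, Rilur has v, Anvike has p. Taking the neighbouring segments as reconstructed: Pavas p could go back to *p or *b; Rilur v could go back to *b or *v; Anvike p could go back to *p or *b — the one source consistent with every daughter is *b.
Verify the candidate proto-form against each daughter:
Pavas: start from *denvevib.
  rule 1 (vowel merger): denvevib → dinvivib
  rule 2: no change — dinvivib
  rule 3 (unconditioned shift): dinvivib → dinvivip
  ⇒ Pavas dinvivip
Rilur: start from *denvevib.
  rule 1 (pre-nasal raising): denvevib → dinvevib
  rule 2 (unconditioned shift): dinvevib → dinveviv
  ⇒ Rilur dinveviv
Anvike: *denvevib > tenvevib > tenvevip  (by unconditioned shift, unconditioned shift)
Only *denvevib yields all of Pavas dinvivip, Rilur dinveviv, Anvike tenvevip.

*denvevib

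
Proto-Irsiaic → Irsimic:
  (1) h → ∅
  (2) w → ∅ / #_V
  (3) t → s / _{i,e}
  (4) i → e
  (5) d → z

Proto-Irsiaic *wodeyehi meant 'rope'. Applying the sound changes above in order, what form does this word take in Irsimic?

ozeyee

Irsimic: *wodeyehi
  wodeyehi → wodeyei   [h-loss]
  wodeyei → odeyei   [glide loss]
  odeyei (rule 3 does not apply)
  odeyei → odeyee   [vowel merger]
  odeyee → ozeyee   [unconditioned shift]
  giving Irsimic ozeyee.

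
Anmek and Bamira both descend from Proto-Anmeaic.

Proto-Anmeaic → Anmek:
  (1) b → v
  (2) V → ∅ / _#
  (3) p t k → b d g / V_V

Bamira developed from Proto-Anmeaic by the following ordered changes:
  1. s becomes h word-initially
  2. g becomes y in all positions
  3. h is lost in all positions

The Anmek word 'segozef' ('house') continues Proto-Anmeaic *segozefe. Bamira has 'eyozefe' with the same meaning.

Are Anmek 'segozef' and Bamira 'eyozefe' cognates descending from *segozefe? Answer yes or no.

Derive the expected Bamira reflex of *segozefe:
Bamira: *segozefe > hegozefe > heyozefe > eyozefe  (by debuccalisation, unconditioned shift, h-loss)
Bamira 'eyozefe' matches the regular reflex exactly, so the pair is cognate.

yes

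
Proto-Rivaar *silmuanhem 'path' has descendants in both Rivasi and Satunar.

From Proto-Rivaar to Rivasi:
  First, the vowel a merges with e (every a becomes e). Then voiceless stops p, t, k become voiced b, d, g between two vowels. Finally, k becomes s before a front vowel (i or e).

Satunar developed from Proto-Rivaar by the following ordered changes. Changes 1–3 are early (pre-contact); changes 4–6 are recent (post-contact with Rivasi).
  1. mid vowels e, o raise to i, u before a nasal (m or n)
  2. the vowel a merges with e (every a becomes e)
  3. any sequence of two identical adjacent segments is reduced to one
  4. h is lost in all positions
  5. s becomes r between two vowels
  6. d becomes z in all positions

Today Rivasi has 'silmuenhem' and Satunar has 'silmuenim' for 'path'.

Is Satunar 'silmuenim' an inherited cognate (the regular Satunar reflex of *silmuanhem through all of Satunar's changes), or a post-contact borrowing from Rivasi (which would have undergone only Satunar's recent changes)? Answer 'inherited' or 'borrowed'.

If inherited, *silmuanhem would pass through all of Satunar's changes:
Satunar: *silmuanhem
  silmuanhem → silmuanhim   [pre-nasal raising]
  silmuanhim → silmuenhim   [vowel merger]
  silmuenhim (rule 3 does not apply)
  silmuenhim → silmuenim   [h-loss]
  silmuenim (rule 5 does not apply)
  silmuenim (rule 6 does not apply)
  giving Satunar silmuenim.
If borrowed from Rivasi 'silmuenhem' after the early changes, it would undergo only the recent ones:
  rule 4 (h-loss): silmuenhem → silmuenem
  rule 5 (rhotacism): no change (silmuenem)
  rule 6 (unconditioned shift): no change (silmuenem)
  ⇒ as a loan: silmuenem
Satunar 'silmuenim' matches the inherited outcome exactly, so it is an inherited cognate, not a loan.

inherited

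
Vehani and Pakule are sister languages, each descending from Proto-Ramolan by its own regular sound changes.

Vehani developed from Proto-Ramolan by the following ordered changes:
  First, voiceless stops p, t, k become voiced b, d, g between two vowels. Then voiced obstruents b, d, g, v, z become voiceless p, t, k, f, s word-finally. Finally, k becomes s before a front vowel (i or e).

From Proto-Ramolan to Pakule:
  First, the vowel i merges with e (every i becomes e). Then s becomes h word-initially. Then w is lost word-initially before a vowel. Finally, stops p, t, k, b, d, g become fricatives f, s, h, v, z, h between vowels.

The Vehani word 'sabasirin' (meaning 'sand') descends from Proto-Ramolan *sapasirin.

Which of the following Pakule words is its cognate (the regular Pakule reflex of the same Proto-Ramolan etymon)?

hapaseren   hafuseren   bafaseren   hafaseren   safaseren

Pakule: *sapasirin
  sapasirin → sapaseren   [vowel merger]
  sapaseren → hapaseren   [debuccalisation]
  hapaseren (rule 3 does not apply)
  hapaseren → hafaseren   [intervocalic lenition]
  giving Pakule hafaseren.
The other candidates each miss or misapply at least one Pakule change.

hafaseren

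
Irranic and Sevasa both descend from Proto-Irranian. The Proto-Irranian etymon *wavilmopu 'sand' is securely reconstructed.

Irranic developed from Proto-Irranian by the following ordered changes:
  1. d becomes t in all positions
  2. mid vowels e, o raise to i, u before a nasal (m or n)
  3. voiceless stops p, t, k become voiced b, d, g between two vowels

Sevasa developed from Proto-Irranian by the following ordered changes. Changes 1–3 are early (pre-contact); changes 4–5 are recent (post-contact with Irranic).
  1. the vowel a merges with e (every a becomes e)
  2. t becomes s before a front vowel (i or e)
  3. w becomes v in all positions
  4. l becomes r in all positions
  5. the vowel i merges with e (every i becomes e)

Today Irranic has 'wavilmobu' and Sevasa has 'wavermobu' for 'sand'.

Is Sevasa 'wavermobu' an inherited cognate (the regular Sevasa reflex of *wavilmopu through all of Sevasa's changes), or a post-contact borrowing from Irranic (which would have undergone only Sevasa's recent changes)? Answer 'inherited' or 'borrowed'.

If inherited, *wavilmopu would pass through all of Sevasa's changes:
Sevasa: start from *wavilmopu.
  rule 1 (vowel merger): wavilmopu → wevilmopu
  rule 2: no change — wevilmopu
  rule 3 (unconditioned shift): wevilmopu → vevilmopu
  rule 4 (unconditioned shift): vevilmopu → vevirmopu
  rule 5 (vowel merger): vevirmopu → vevermopu
  ⇒ Sevasa vevermopu
If borrowed from Irranic 'wavilmobu' after the early changes, it would undergo only the recent ones:
  rule 4 (unconditioned shift): wavilmobu → wavirmobu
  rule 5 (vowel merger): wavirmobu → wavermobu
  ⇒ as a loan: wavermobu
Sevasa 'wavermobu' matches the loan outcome 'wavermobu', not the inherited 'vevermopu' — it skipped the early Sevasa changes, so it was borrowed from Irranic.

borrowed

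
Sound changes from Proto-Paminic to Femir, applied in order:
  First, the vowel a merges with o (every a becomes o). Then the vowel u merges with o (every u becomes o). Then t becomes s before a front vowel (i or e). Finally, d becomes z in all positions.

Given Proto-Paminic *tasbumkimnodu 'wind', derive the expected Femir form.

tosbomkimnozo

Femir: *tasbumkimnodu > tosbumkimnodu > tosbomkimnodo > tosbomkimnozo  (by vowel merger, vowel merger, unconditioned shift)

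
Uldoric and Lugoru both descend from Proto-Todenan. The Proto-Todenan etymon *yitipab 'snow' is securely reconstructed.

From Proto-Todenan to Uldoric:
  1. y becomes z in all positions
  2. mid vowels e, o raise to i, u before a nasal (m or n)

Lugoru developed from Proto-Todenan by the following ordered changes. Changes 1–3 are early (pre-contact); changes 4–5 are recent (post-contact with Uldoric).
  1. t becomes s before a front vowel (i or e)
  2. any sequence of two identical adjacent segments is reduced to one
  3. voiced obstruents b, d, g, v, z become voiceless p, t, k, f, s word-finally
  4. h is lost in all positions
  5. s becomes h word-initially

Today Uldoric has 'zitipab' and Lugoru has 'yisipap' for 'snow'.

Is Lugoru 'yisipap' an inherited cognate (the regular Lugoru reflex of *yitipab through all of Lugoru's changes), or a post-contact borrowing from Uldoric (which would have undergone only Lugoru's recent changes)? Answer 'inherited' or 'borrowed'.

inherited

If inherited, *yitipab would pass through all of Lugoru's changes:
Lugoru: *yitipab
  yitipab → yisipab   [palatalisation]
  yisipab (rule 2 does not apply)
  yisipab → yisipap   [final devoicing]
  yisipap (rule 4 does not apply)
  yisipap (rule 5 does not apply)
  giving Lugoru yisipap.
If borrowed from Uldoric 'zitipab' after the early changes, it would undergo only the recent ones:
  rule 4 (h-loss): no change (zitipab)
  rule 5 (debuccalisation): no change (zitipab)
  ⇒ as a loan: zitipab
Lugoru 'yisipap' matches the inherited outcome exactly, so it is an inherited cognate, not a loan.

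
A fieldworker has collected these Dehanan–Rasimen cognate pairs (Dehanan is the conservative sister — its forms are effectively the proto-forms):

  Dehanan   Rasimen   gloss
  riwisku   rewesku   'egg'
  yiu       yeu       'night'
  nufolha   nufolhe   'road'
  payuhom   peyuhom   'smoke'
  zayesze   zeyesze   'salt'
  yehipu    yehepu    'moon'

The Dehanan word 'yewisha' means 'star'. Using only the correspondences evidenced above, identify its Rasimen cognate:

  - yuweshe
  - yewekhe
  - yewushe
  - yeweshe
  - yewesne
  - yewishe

yeweshe

riwisku ~ rewesku — Dehanan i corresponds to Rasimen e after a consonant, before a consonant other than r, m, n, p, b, f, v.
nufolha ~ nufolhe — Dehanan a corresponds to Rasimen e word-finally.
Applying these to Dehanan 'yewisha':
  yewisha → yewesha   (i→e after a consonant, before a consonant other than r, m, n, p, b, f, v)
  yewesha → yeweshe   (a→e word-finally)
So the Rasimen cognate is 'yeweshe'.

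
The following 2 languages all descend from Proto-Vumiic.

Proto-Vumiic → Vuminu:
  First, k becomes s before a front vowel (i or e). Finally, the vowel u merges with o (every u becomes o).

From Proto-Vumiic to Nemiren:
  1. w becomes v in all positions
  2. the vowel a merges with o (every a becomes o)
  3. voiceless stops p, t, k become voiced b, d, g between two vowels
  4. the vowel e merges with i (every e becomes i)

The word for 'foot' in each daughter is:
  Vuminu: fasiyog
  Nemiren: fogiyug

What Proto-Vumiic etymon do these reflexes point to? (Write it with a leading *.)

*fakiyug

Position 6: Vuminu has o, Nemiren has u. Nemiren preserves u here (none of its changes turn any other segment into u), so the proto-segment is *u.
Position 2: Vuminu has a, Nemiren has o. Vuminu preserves a here (none of its changes turn any other segment into a), so the proto-segment is *a.
Position 3: Vuminu has s, Nemiren has g. Taking the neighbouring segments as reconstructed: Vuminu s could go back to *k or *s; Nemiren g could go back to *k or *g — the one source consistent with every daughter is *k.
This points to *fakiyug. Verify forward in each daughter:
Vuminu: *fakiyug
  fakiyug → fasiyug   [palatalisation]
  fasiyug → fasiyog   [vowel merger]
  giving Vuminu fasiyog.
Nemiren: *fakiyug > fokiyug > fogiyug  (by vowel merger, intervocalic voicing)
Only *fakiyug yields all of Vuminu fasiyog, Nemiren fogiyug.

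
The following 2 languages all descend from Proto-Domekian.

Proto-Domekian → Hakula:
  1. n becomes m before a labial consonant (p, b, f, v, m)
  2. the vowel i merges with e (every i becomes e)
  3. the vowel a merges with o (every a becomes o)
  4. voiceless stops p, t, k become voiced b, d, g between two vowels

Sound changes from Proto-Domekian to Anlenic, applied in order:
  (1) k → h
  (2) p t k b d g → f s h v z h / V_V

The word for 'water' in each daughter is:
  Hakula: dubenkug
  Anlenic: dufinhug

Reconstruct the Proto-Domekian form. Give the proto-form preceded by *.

*dupinkug

Position 4: Hakula has e, Anlenic has i. Anlenic preserves i here (none of its changes turn any other segment into i), so the proto-segment is *i.
Position 6: Hakula has k, Anlenic has h. Hakula preserves k here (none of its changes turn any other segment into k), so the proto-segment is *k.
This points to *dupinkug. Verify forward in each daughter:
Hakula: start from *dupinkug.
  rule 1: no change — dupinkug
  rule 2 (vowel merger): dupinkug → dupenkug
  rule 3: no change — dupenkug
  rule 4 (intervocalic voicing): dupenkug → dubenkug
  ⇒ Hakula dubenkug
Anlenic: *dupinkug > dupinhug > dufinhug  (by unconditioned shift, intervocalic lenition)
*dupinkug is the unique common source.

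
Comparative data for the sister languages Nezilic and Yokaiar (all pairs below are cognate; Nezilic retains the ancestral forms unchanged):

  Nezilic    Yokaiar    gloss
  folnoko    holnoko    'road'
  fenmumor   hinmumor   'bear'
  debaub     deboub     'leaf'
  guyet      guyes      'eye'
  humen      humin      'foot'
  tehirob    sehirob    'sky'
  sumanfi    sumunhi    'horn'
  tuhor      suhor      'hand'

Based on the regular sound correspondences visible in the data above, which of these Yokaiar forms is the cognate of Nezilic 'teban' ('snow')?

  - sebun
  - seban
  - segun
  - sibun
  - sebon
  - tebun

sebun

tehirob ~ sehirob — Nezilic t corresponds to Yokaiar s word-initially before a front vowel.
sumanfi ~ sumunhi — Nezilic a corresponds to Yokaiar u after a consonant, before a nasal.
Applying these to Nezilic 'teban':
  teban → seban   (t→s word-initially before a front vowel)
  seban → sebun   (a→u after a consonant, before a nasal)
So the Yokaiar cognate is 'sebun'.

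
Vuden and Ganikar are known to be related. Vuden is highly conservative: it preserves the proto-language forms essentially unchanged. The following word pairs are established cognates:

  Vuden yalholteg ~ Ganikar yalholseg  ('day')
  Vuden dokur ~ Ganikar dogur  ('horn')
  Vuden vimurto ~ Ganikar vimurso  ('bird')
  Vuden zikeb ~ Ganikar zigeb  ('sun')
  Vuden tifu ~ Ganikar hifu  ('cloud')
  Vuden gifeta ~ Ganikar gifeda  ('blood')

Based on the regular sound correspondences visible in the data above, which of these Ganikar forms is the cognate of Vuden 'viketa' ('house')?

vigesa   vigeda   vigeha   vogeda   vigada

zikeb ~ zigeb — Vuden k corresponds to Ganikar g between vowels (before a front vowel).
gifeta ~ gifeda — Vuden t corresponds to Ganikar d between vowels (before a back vowel).
Applying these to Vuden 'viketa':
  viketa → vigeta   (k→g between vowels (before a front vowel))
  vigeta → vigeda   (t→d between vowels (before a back vowel))
So the Ganikar cognate is 'vigeda'.

vigeda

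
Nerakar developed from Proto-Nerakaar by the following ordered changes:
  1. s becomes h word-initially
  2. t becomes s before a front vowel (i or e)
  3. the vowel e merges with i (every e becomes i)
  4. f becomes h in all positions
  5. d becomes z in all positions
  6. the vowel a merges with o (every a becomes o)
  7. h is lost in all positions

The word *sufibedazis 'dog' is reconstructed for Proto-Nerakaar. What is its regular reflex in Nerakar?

Nerakar: *sufibedazis
  sufibedazis → hufibedazis   [debuccalisation]
  hufibedazis (rule 2 does not apply)
  hufibedazis → hufibidazis   [vowel merger]
  hufibidazis → huhibidazis   [unconditioned shift]
  huhibidazis → huhibizazis   [unconditioned shift]
  huhibizazis → huhibizozis   [vowel merger]
  huhibizozis → uibizozis   [h-loss]
  giving Nerakar uibizozis.

uibizozis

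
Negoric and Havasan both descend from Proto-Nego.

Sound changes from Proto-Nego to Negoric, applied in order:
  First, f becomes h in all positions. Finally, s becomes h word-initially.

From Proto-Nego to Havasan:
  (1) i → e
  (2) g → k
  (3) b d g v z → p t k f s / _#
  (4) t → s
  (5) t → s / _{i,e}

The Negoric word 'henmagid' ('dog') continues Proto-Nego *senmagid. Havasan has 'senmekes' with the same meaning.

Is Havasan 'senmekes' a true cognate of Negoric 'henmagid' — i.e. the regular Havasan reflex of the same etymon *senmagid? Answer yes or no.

Derive the expected Havasan reflex of *senmagid:
Havasan: start from *senmagid.
  rule 1 (vowel merger): senmagid → senmaged
  rule 2 (unconditioned shift): senmaged → senmaked
  rule 3 (final devoicing): senmaked → senmaket
  rule 4 (unconditioned shift): senmaket → senmakes
  rule 5: no change — senmakes
  ⇒ Havasan senmakes
The regular Havasan reflex would be 'senmakes', but the attested form is 'senmekes'. The correspondence is irregular, so they are not cognates (the Havasan form has a different source).

no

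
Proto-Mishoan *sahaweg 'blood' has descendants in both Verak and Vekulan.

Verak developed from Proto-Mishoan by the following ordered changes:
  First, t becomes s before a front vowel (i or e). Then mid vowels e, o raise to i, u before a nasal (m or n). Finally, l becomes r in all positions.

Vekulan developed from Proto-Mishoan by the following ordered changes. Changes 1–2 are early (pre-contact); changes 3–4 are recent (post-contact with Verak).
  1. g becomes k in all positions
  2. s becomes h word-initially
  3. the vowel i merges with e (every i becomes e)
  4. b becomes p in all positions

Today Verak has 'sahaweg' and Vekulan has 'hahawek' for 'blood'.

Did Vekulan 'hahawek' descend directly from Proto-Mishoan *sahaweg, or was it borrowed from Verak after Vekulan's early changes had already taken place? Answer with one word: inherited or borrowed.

If inherited, *sahaweg would pass through all of Vekulan's changes:
Vekulan: start from *sahaweg.
  rule 1 (unconditioned shift): sahaweg → sahawek
  rule 2 (debuccalisation): sahawek → hahawek
  rule 3: no change — hahawek
  rule 4: no change — hahawek
  ⇒ Vekulan hahawek
If borrowed from Verak 'sahaweg' after the early changes, it would undergo only the recent ones:
  rule 3 (vowel merger): no change (sahaweg)
  rule 4 (unconditioned shift): no change (sahaweg)
  ⇒ as a loan: sahaweg
Vekulan 'hahawek' matches the inherited outcome exactly, so it is an inherited cognate, not a loan.

inherited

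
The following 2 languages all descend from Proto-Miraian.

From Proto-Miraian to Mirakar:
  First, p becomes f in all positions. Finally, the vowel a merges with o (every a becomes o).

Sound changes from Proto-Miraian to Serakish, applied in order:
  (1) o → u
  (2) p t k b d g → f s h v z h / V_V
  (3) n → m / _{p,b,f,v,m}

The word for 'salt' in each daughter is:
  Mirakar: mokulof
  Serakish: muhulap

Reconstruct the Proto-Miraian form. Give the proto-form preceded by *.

*mokulap

Position 7: Mirakar has f, Serakish has p. Serakish preserves p here (none of its changes turn any other segment into p), so the proto-segment is *p.
Position 2: Mirakar has o, Serakish has u. Taking the neighbouring segments as reconstructed: Mirakar o could go back to *a or *o; Serakish u could go back to *o or *u — the one source consistent with every daughter is *o.
Continuing position by position gives *mokulap; check it forward:
Mirakar: *mokulap
  mokulap → mokulaf   [unconditioned shift]
  mokulaf → mokulof   [vowel merger]
  giving Mirakar mokulof.
Serakish: start from *mokulap.
  rule 1 (vowel merger): mokulap → mukulap
  rule 2 (intervocalic lenition): mukulap → muhulap
  rule 3: no change — muhulap
  ⇒ Serakish muhulap
Only *mokulap yields all of Mirakar mokulof, Serakish muhulap.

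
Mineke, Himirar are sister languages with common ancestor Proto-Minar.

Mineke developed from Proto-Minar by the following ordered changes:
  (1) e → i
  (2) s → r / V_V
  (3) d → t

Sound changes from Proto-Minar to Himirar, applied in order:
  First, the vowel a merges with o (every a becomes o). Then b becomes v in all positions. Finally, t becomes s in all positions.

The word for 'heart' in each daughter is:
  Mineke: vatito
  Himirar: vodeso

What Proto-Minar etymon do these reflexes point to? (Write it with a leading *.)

Position 3: Mineke has t, Himirar has d. Himirar preserves d here (none of its changes turn any other segment into d), so the proto-segment is *d.
Position 4: Mineke has i, Himirar has e. Himirar preserves e here (none of its changes turn any other segment into e), so the proto-segment is *e.
Position 2: Mineke has a, Himirar has o. Mineke preserves a here (none of its changes turn any other segment into a), so the proto-segment is *a.
This points to *vadeto. Verify forward in each daughter:
Mineke: start from *vadeto.
  rule 1 (vowel merger): vadeto → vadito
  rule 2: no change — vadito
  rule 3 (unconditioned shift): vadito → vatito
  ⇒ Mineke vatito
Himirar: start from *vadeto.
  rule 1 (vowel merger): vadeto → vodeto
  rule 2: no change — vodeto
  rule 3 (unconditioned shift): vodeto → vodeso
  ⇒ Himirar vodeso
*vadeto is the unique common source.

*vadeto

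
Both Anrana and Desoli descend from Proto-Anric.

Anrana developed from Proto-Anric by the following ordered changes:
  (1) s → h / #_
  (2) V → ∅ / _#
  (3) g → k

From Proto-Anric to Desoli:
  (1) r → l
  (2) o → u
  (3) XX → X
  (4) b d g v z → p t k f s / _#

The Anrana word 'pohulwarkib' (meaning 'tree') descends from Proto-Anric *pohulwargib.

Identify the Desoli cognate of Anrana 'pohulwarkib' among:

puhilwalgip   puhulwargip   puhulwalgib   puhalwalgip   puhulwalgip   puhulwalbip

Desoli: *pohulwargib > pohulwalgib > puhulwalgib > puhulwalgip  (by unconditioned shift, vowel merger, final devoicing)
Only 'puhulwalgip' matches the regular Desoli development of *pohulwargib.

puhulwalgip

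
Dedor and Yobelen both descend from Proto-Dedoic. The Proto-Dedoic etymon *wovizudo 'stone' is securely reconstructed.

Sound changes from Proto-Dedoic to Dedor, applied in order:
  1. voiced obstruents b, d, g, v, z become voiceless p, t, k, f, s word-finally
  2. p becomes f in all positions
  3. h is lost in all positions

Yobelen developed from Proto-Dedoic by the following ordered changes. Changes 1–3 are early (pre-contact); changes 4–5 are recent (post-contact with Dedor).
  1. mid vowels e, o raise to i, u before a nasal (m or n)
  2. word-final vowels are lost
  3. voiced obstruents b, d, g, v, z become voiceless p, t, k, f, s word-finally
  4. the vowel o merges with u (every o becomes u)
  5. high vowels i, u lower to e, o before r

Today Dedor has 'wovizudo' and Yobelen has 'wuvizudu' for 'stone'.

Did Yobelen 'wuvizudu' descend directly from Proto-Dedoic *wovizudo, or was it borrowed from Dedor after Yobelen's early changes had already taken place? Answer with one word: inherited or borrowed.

If inherited, *wovizudo would pass through all of Yobelen's changes:
Yobelen: start from *wovizudo.
  rule 1: no change — wovizudo
  rule 2 (apocope): wovizudo → wovizud
  rule 3 (final devoicing): wovizud → wovizut
  rule 4 (vowel merger): wovizut → wuvizut
  rule 5: no change — wuvizut
  ⇒ Yobelen wuvizut
If borrowed from Dedor 'wovizudo' after the early changes, it would undergo only the recent ones:
  rule 4 (vowel merger): wovizudo → wuvizudu
  rule 5 (pre-rhotic lowering): no change (wuvizudu)
  ⇒ as a loan: wuvizudu
Yobelen 'wuvizudu' matches the loan outcome 'wuvizudu', not the inherited 'wuvizut' — it skipped the early Yobelen changes, so it was borrowed from Dedor.

borrowed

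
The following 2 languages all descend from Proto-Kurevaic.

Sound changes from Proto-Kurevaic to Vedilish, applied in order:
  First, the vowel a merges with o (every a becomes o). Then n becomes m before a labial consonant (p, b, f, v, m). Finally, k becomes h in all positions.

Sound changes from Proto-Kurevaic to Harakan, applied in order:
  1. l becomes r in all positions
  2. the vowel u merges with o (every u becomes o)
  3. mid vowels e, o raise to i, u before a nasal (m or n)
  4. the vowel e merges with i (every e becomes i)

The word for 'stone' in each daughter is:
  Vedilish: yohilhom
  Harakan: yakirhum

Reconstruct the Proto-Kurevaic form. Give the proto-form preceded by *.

*yakilhom

Position 7: Vedilish has o, Harakan has u. Taking the neighbouring segments as reconstructed: Vedilish o could go back to *a or *o; Harakan u could go back to *o or *u — the one source consistent with every daughter is *o.
Position 3: Vedilish has h, Harakan has k. Harakan preserves k here (none of its changes turn any other segment into k), so the proto-segment is *k.
This points to *yakilhom. Verify forward in each daughter:
Vedilish: *yakilhom
  yakilhom → yokilhom   [vowel merger]
  yokilhom (rule 2 does not apply)
  yokilhom → yohilhom   [unconditioned shift]
  giving Vedilish yohilhom.
Harakan: start from *yakilhom.
  rule 1 (unconditioned shift): yakilhom → yakirhom
  rule 2: no change — yakirhom
  rule 3 (pre-nasal raising): yakirhom → yakirhum
  rule 4: no change — yakirhum
  ⇒ Harakan yakirhum
Only *yakilhom yields all of Vedilish yohilhom, Harakan yakirhum.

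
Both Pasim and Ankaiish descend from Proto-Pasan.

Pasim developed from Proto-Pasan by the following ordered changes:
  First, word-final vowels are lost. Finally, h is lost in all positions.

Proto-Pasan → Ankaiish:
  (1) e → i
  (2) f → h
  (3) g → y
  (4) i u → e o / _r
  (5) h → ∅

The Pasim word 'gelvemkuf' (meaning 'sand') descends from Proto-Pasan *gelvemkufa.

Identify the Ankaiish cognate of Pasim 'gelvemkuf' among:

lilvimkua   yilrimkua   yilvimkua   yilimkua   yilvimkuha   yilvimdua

Ankaiish: *gelvemkufa > gilvimkufa > gilvimkuha > yilvimkuha > yilvimkua  (by vowel merger, unconditioned shift, unconditioned shift, h-loss)
Among the options, 'yilvimkua' alone shows every Ankaiish change applied in order.

yilvimkua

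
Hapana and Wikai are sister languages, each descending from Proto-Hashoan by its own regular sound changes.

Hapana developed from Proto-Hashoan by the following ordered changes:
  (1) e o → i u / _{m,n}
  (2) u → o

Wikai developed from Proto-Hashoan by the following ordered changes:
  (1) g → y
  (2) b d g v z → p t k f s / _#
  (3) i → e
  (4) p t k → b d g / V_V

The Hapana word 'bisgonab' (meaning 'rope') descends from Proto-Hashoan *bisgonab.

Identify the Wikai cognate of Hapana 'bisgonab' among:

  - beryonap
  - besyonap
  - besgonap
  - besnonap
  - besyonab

Wikai: start from *bisgonab.
  rule 1 (unconditioned shift): bisgonab → bisyonab
  rule 2 (final devoicing): bisyonab → bisyonap
  rule 3 (vowel merger): bisyonap → besyonap
  rule 4: no change — besyonap
  ⇒ Wikai besyonap
Only 'besyonap' matches the regular Wikai development of *bisgonab.

besyonap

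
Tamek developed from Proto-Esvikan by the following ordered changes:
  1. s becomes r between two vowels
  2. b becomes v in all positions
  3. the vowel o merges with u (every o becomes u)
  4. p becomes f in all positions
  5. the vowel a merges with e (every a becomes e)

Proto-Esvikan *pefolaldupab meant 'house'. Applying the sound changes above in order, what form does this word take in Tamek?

Tamek: *pefolaldupab > pefolaldupav > pefulaldupav > fefulaldufav > fefuleldufev  (by unconditioned shift, vowel merger, unconditioned shift, vowel merger)

fefuleldufev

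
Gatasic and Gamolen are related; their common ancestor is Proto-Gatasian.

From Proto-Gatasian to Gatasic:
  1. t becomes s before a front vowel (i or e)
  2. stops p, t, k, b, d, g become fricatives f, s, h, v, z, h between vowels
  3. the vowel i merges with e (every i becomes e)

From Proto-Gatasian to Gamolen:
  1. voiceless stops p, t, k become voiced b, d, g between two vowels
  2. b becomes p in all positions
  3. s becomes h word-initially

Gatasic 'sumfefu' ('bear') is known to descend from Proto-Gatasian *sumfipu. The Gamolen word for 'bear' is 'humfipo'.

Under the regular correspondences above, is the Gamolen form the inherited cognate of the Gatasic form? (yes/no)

Derive the expected Gamolen reflex of *sumfipu:
Gamolen: *sumfipu
  sumfipu → sumfibu   [intervocalic voicing]
  sumfibu → sumfipu   [unconditioned shift]
  sumfipu → humfipu   [debuccalisation]
  giving Gamolen humfipu.
The regular Gamolen reflex would be 'humfipu', but the attested form is 'humfipo'. The correspondence is irregular, so they are not cognates (the Gamolen form has a different source).

no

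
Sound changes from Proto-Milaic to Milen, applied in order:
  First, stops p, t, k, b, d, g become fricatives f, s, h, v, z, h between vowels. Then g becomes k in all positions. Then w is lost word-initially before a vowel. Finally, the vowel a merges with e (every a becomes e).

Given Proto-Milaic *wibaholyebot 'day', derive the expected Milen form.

iveholyevot

Milen: *wibaholyebot > wivaholyevot > ivaholyevot > iveholyevot  (by intervocalic lenition, glide loss, vowel merger)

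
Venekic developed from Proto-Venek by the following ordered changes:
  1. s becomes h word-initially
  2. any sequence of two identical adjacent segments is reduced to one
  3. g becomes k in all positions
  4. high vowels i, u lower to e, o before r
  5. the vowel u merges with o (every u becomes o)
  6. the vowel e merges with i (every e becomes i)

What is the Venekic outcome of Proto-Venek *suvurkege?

hovorkiki

Venekic: *suvurkege
  suvurkege → huvurkege   [debuccalisation]
  huvurkege (rule 2 does not apply)
  huvurkege → huvurkeke   [unconditioned shift]
  huvurkeke → huvorkeke   [pre-rhotic lowering]
  huvorkeke → hovorkeke   [vowel merger]
  hovorkeke → hovorkiki   [vowel merger]
  giving Venekic hovorkiki.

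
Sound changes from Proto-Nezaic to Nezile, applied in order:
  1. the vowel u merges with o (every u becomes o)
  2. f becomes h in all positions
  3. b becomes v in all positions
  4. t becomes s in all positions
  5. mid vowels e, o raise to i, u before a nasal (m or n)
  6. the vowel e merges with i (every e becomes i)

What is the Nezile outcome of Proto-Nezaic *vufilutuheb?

vohilosohiv

Nezile: start from *vufilutuheb.
  rule 1 (vowel merger): vufilutuheb → vofilotoheb
  rule 2 (unconditioned shift): vofilotoheb → vohilotoheb
  rule 3 (unconditioned shift): vohilotoheb → vohilotohev
  rule 4 (unconditioned shift): vohilotohev → vohilosohev
  rule 5: no change — vohilosohev
  rule 6 (vowel merger): vohilosohev → vohilosohiv
  ⇒ Nezile vohilosohiv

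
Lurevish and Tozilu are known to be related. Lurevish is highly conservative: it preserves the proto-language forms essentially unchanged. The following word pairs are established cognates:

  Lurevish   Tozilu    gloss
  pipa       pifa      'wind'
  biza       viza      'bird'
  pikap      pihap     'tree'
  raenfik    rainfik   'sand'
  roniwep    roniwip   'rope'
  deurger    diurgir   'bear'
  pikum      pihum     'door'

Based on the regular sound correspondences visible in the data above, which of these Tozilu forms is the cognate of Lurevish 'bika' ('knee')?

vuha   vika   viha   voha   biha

biza ~ viza — Lurevish b corresponds to Tozilu v word-initially before a front vowel.
pikap ~ pihap — Lurevish k corresponds to Tozilu h between vowels (before a back vowel).
Applying these to Lurevish 'bika':
  bika → vika   (b→v word-initially before a front vowel)
  vika → viha   (k→h between vowels (before a back vowel))
So the Tozilu cognate is 'viha'.

viha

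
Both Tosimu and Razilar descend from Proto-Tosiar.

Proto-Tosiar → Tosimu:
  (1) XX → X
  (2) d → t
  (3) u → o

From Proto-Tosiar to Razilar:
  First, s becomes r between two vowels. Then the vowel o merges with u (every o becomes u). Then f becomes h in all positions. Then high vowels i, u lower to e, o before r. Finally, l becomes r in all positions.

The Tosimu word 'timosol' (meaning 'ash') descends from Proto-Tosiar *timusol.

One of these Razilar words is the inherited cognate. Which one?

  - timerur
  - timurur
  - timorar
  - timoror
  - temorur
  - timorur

timorur

Razilar: start from *timusol.
  rule 1 (rhotacism): timusol → timurol
  rule 2 (vowel merger): timurol → timurul
  rule 3: no change — timurul
  rule 4 (pre-rhotic lowering): timurul → timorul
  rule 5 (unconditioned shift): timorul → timorur
  ⇒ Razilar timorur
Only 'timorur' matches the regular Razilar development of *timusol.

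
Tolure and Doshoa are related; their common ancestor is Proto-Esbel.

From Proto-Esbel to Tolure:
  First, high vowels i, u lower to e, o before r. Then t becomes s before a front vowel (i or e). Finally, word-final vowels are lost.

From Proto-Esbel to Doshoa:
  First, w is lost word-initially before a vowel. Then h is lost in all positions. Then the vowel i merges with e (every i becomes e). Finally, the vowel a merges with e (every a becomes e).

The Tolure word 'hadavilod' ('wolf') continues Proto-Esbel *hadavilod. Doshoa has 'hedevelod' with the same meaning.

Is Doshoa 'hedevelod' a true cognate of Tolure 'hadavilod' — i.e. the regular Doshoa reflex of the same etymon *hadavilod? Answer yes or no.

no

Derive the expected Doshoa reflex of *hadavilod:
Doshoa: *hadavilod > adavilod > adavelod > edevelod  (by h-loss, vowel merger, vowel merger)
The regular Doshoa reflex would be 'edevelod', but the attested form is 'hedevelod'. The correspondence is irregular, so they are not cognates (the Doshoa form has a different source).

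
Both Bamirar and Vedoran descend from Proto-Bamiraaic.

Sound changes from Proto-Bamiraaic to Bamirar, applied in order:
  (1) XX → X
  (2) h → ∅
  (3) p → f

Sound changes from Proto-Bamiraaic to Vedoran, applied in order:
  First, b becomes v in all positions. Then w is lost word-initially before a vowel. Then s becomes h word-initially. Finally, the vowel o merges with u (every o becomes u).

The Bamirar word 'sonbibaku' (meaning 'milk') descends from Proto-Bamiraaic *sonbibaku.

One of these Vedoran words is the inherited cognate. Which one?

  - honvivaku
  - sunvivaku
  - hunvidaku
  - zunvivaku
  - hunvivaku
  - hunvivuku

hunvivaku

Vedoran: *sonbibaku
  sonbibaku → sonvivaku   [unconditioned shift]
  sonvivaku (rule 2 does not apply)
  sonvivaku → honvivaku   [debuccalisation]
  honvivaku → hunvivaku   [vowel merger]
  giving Vedoran hunvivaku.
Only 'hunvivaku' matches the regular Vedoran development of *sonbibaku.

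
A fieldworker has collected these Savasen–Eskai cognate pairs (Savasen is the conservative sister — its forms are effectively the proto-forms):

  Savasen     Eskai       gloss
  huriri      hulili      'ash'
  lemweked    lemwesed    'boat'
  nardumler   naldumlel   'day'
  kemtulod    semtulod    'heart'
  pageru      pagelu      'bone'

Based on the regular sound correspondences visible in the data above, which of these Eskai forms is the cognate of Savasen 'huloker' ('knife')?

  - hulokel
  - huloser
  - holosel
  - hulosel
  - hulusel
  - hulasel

lemweked ~ lemwesed — Savasen k corresponds to Eskai s between vowels (before a front vowel).
nardumler ~ naldumlel — Savasen r corresponds to Eskai l word-finally.
Applying these to Savasen 'huloker':
  huloker → huloser   (k→s between vowels (before a front vowel))
  huloser → hulosel   (r→l word-finally)
So the Eskai cognate is 'hulosel'.

hulosel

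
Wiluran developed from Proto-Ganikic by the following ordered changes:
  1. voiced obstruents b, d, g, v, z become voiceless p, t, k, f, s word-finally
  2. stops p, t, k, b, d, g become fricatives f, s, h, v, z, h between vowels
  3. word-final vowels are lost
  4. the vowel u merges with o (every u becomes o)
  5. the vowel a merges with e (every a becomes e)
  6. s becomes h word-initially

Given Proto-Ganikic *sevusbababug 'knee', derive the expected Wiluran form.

hevosbevevok

Wiluran: *sevusbababug
  sevusbababug → sevusbababuk   [final devoicing]
  sevusbababuk → sevusbavavuk   [intervocalic lenition]
  sevusbavavuk (rule 3 does not apply)
  sevusbavavuk → sevosbavavok   [vowel merger]
  sevosbavavok → sevosbevevok   [vowel merger]
  sevosbevevok → hevosbevevok   [debuccalisation]
  giving Wiluran hevosbevevok.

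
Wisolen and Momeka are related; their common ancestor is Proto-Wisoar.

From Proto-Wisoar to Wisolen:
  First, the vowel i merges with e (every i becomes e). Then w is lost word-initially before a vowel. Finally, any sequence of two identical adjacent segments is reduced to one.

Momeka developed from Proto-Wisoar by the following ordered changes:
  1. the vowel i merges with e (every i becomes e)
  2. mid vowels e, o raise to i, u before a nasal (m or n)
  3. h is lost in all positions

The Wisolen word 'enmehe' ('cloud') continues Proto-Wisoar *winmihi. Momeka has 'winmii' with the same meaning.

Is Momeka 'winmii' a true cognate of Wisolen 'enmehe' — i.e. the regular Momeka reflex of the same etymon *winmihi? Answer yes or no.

no

Derive the expected Momeka reflex of *winmihi:
Momeka: start from *winmihi.
  rule 1 (vowel merger): winmihi → wenmehe
  rule 2 (pre-nasal raising): wenmehe → winmehe
  rule 3 (h-loss): winmehe → winmee
  ⇒ Momeka winmee
The regular Momeka reflex would be 'winmee', but the attested form is 'winmii'. The correspondence is irregular, so they are not cognates (the Momeka form has a different source).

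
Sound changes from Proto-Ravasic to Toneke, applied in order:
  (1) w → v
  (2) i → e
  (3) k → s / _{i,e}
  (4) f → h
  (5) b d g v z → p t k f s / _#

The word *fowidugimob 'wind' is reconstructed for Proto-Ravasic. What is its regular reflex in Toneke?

Toneke: *fowidugimob > fovidugimob > fovedugemob > hovedugemob > hovedugemop  (by unconditioned shift, vowel merger, unconditioned shift, final devoicing)

hovedugemop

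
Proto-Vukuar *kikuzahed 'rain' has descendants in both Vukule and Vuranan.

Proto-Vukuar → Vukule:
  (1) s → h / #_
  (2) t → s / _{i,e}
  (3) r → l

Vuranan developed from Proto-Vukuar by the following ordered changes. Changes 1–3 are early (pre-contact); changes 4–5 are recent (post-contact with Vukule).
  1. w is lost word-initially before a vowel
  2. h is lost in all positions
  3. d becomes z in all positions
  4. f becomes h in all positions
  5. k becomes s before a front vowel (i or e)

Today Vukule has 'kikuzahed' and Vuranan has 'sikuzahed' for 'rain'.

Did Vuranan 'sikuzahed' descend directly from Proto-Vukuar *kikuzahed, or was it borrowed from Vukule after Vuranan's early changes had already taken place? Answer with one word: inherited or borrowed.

borrowed

If inherited, *kikuzahed would pass through all of Vuranan's changes:
Vuranan: *kikuzahed > kikuzaed > kikuzaez > sikuzaez  (by h-loss, unconditioned shift, palatalisation)
If borrowed from Vukule 'kikuzahed' after the early changes, it would undergo only the recent ones:
  rule 4 (unconditioned shift): no change (kikuzahed)
  rule 5 (palatalisation): kikuzahed → sikuzahed
  ⇒ as a loan: sikuzahed
Vuranan 'sikuzahed' matches the loan outcome 'sikuzahed', not the inherited 'sikuzaez' — it skipped the early Vuranan changes, so it was borrowed from Vukule.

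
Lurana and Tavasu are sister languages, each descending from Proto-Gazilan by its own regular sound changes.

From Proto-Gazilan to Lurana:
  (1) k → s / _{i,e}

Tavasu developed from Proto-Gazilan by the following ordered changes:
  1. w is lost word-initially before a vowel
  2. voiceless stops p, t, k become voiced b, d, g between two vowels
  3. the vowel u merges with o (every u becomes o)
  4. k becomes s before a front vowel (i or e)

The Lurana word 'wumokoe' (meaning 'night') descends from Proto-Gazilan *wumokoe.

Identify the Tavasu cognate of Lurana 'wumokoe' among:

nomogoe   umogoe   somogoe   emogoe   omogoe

omogoe

Tavasu: *wumokoe
  wumokoe → umokoe   [glide loss]
  umokoe → umogoe   [intervocalic voicing]
  umogoe → omogoe   [vowel merger]
  omogoe (rule 4 does not apply)
  giving Tavasu omogoe.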